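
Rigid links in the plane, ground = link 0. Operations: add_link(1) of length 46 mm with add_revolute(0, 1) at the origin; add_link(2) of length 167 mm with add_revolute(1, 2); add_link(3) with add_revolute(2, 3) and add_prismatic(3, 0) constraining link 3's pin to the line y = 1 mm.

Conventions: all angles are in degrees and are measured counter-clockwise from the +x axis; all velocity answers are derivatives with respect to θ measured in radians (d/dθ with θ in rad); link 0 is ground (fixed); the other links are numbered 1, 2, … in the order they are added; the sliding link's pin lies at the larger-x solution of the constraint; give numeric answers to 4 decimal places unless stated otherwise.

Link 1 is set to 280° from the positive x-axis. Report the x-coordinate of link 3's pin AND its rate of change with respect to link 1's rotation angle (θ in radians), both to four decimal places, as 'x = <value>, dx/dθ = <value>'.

geometry: r = 46 mm, L = 167 mm, e = 1 mm
crank pin P = (r cos θ, r sin θ) = (7.987816, -45.301157)
h = r sin θ − e = -45.301157 − 1 = -46.301157
x = r cos θ + √(L² − h²) = 7.987816 + 160.453117 = 168.440934
dx/dθ = −r sin θ − h·r cos θ/√(L² − h²) (θ in radians; h = -46.301157) = 47.606161

x = 168.4409, dx/dθ = 47.6062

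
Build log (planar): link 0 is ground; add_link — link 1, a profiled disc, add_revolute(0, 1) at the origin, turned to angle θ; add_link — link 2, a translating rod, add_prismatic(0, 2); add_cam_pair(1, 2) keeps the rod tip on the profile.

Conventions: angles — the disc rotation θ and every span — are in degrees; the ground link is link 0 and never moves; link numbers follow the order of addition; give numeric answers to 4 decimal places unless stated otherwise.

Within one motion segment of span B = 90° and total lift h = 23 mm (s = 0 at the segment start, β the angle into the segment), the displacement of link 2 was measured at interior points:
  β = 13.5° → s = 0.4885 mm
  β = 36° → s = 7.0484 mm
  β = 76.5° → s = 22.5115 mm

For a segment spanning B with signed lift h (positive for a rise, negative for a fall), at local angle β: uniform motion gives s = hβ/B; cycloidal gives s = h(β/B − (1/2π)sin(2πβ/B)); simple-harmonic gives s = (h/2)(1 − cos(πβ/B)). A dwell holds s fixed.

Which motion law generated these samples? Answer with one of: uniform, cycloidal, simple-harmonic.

candidates at β/B = r: uniform s = h·r (linear in β); cycloidal s = h·(r − sin(2πr)/(2π)); simple-harmonic s = (h/2)(1 − cos(πr))
β=13.5°: printed 0.4885 | uniform 3.4500, cycloidal 0.4885, simple-harmonic 1.2534
β=36°: printed 7.0484 | uniform 9.2000, cycloidal 7.0484, simple-harmonic 7.9463
β=76.5°: printed 22.5115 | uniform 19.5500, cycloidal 22.5115, simple-harmonic 21.7466
only one law matches every sample → cycloidal

cycloidal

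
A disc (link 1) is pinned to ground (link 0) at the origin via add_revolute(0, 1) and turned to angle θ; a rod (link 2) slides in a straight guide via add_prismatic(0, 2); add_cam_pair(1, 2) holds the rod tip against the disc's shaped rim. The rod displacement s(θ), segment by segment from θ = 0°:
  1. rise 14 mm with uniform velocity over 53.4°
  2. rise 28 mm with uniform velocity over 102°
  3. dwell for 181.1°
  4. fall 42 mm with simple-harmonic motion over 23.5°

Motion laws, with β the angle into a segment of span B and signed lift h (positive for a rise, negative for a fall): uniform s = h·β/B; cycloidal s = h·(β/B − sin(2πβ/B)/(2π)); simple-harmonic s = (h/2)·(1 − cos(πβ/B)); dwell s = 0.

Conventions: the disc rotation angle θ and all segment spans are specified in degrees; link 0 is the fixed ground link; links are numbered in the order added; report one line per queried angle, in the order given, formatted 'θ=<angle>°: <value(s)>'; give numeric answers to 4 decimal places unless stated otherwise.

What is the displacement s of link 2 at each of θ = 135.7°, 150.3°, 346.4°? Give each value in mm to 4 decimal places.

segment 1 (0° to 53.4°, uniform, h = 14) is passed completely: s = 0.0000 + (14) = 14.0000
θ = 135.7° falls in segment 2 (53.4° to 155.4°, uniform, h = 28): β = 135.7 − 53.4 = 82.3°, B = 102°; Δs = 28·82.3/102 = 22.5922; s = 14.0000 + 22.5922 = 36.5922
θ = 150.3° falls in segment 2 (53.4° to 155.4°, uniform, h = 28): β = 150.3 − 53.4 = 96.9°, B = 102°; Δs = 28·96.9/102 = 26.6000; s = 14.0000 + 26.6000 = 40.6000
segment 2 (53.4° to 155.4°, uniform, h = 28) is passed completely: s = 14.0000 + (28) = 42.0000
segment 3 (155.4° to 336.5°, dwell): s unchanged at 42.0000
θ = 346.4° falls in segment 4 (336.5° to 360°, simple-harmonic, h = -42): β = 346.4 − 336.5 = 9.9°, B = 23.5°; Δs = -42/2·(1 − cos(π·0.4213)) = -15.8591; s = 42.0000 − 15.8591 = 26.1409

θ=135.7°: 36.5922
θ=150.3°: 40.6000
θ=346.4°: 26.1409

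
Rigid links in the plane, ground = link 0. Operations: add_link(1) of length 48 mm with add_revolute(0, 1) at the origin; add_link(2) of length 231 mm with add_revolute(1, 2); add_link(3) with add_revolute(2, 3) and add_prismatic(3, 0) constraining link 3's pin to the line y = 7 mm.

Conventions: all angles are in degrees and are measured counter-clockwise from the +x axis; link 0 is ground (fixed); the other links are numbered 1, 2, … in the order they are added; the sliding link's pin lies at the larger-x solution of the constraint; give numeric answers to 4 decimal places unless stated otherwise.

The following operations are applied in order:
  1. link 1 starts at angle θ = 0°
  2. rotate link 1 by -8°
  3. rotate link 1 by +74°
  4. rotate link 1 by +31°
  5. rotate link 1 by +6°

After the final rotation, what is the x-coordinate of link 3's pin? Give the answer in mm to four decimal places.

geometry: r = 48 mm, L = 231 mm, e = 7 mm; θ starts at 0°
rotate link 1 by -8°: θ ← 0° -8° = -8°
rotate link 1 by +74°: θ ← -8° +74° = 66°
rotate link 1 by +31°: θ ← 66° +31° = 97°
rotate link 1 by +6°: θ ← 97° +6° = 103°
crank pin P = (r cos θ, r sin θ) = (-10.797651, 46.769763)
h = r sin θ − e = 46.769763 − 7 = 39.769763
x = r cos θ + √(L² − h²) = -10.797651 + 227.550799 = 216.753148

216.7531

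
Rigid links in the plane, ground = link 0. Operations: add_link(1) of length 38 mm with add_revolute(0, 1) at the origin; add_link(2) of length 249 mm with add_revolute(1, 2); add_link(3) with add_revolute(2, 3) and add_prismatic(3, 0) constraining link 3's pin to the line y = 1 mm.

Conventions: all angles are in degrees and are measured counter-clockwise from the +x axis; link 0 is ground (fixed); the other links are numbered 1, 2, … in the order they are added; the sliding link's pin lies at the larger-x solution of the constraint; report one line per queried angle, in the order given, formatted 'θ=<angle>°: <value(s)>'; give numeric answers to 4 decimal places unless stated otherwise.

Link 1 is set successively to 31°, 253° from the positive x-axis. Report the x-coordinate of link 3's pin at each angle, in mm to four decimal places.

geometry: r = 38 mm, L = 249 mm, e = 1 mm
θ=31°: crank pin P = (r cos θ, r sin θ) = (32.572357, 19.571447)
θ=31°: h = r sin θ − e = 19.571447 − 1 = 18.571447
θ=31°: x = r cos θ + √(L² − h²) = 32.572357 + 248.306467 = 280.878824
θ=253°: crank pin P = (r cos θ, r sin θ) = (-11.110125, -36.339581)
θ=253°: h = r sin θ − e = -36.339581 − 1 = -37.339581
θ=253°: x = r cos θ + √(L² − h²) = -11.110125 + 246.184394 = 235.074269

θ=31°: 280.8788
θ=253°: 235.0743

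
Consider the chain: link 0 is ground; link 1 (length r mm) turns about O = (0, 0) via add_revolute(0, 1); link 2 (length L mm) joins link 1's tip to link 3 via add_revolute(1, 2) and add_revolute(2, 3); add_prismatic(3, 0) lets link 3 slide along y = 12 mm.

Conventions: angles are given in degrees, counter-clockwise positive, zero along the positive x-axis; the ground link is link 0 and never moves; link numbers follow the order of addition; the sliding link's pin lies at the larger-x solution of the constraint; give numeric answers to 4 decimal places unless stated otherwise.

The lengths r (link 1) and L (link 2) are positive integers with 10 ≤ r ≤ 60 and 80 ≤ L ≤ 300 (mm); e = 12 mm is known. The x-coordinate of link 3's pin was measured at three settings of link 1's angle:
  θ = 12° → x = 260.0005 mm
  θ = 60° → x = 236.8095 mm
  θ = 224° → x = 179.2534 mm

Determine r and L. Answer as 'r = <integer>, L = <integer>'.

constraint per measurement: (x − r cos θ)² + (r sin θ − e)² = L²
subtracting the θ₁ and θ₂ equations cancels the r² and L² terms:
r = (x₁² − x₂²) / (2[(x₁cos θ₁ + e sin θ₁) − (x₂cos θ₂ + e sin θ₂)]) = 45.0001 → r = 45
L² = (x₁ − r cos θ₁)² + (r sin θ₁ − e)² = 46656.0175 → L = 216.0000 → L = 216
check at θ₃=224°: x = 179.2534 (printed 179.2534) ✓

r = 45, L = 216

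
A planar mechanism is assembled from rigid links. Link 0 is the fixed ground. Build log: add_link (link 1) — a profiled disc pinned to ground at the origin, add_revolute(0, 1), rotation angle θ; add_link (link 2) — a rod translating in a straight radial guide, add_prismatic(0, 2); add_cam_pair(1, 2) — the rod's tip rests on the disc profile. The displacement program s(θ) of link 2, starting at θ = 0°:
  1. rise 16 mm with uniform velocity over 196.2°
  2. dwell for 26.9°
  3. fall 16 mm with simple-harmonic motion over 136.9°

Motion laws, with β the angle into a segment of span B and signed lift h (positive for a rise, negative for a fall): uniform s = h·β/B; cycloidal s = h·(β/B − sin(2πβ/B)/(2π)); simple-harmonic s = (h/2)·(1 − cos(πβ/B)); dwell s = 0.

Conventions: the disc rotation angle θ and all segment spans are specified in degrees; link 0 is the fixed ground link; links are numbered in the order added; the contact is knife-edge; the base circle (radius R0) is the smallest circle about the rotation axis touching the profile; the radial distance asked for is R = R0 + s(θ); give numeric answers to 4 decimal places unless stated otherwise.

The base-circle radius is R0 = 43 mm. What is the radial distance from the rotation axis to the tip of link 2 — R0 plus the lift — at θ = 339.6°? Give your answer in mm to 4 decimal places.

seg 1 [0°–196.2°] uniform, h=16: full span → s += 16 → s = 16.0000
seg 2 [196.2°–223.1°] dwell: s stays 16.0000
seg 3 [223.1°–360°] simple-harmonic, h=-16: θ=339.6° here. β=116.5, B=136.9. -16/2·(1 − cos(π·0.8510)) = -15.1393 → s = 0.8607
R = R0 + s = 43 + 0.8607 = 43.8607

43.8607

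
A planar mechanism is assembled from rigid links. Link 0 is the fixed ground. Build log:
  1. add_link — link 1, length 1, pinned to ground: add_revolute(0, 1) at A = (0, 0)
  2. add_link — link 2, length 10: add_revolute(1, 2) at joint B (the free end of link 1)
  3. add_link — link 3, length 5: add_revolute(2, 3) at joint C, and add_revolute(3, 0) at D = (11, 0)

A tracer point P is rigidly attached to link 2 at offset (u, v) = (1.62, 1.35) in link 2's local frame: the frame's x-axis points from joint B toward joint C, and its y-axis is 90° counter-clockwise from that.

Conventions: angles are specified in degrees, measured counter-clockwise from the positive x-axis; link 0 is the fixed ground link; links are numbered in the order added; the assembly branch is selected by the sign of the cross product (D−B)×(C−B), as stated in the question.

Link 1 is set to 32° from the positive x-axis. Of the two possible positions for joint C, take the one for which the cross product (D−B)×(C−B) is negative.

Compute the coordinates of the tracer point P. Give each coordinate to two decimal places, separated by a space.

A=(0,0), D=(11.00,0)
B = A + 1.00·(cos32°, sin32°) = (0.8480, 0.5299)
|BD| = 10.1658
circle(B,10.00) ∩ circle(D,5.00): a=8.7717, h=4.8017
  candidates: C₊=(9.8582,4.8679) cross=48.813; C₋=(9.3576,-4.7225) cross=-48.813
  branch - wants cross < 0 → take C=(9.3576,-4.7225) (cross=-48.813)
ex = (C−B)/|BC| = (0.8510,-0.5252); ey = (0.5252,0.8510)
P = B + 1.62·ex + 1.35·ey = (2.9357,0.8278)

2.94 0.83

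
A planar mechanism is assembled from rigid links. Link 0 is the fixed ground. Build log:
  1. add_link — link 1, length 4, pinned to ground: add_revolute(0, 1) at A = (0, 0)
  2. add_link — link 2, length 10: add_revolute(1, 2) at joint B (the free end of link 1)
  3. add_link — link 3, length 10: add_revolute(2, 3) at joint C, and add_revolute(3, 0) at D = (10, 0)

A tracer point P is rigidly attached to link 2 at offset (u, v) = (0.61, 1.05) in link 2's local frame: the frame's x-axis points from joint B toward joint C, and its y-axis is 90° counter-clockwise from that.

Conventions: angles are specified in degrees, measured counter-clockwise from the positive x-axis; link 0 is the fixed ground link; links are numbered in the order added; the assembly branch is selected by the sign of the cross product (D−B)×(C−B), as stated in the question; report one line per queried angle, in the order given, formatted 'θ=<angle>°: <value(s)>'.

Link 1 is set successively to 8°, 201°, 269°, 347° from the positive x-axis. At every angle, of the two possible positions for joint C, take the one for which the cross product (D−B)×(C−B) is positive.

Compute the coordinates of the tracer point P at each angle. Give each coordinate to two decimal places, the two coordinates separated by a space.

A=(0,0), D=(10.00,0)
θ=8°: B = A + 4.00·(cos8°, sin8°) = (3.9611, 0.5567)
θ=8°: |BD| = 6.0645
θ=8°: circle(B,10.00) ∩ circle(D,10.00): a=3.0323, h=9.5292
θ=8°:   candidates: C₊=(7.8553,9.7673) cross=57.790; C₋=(6.1058,-9.2106) cross=-57.790
θ=8°:   branch + wants cross > 0 → take C=(7.8553,9.7673) (cross=57.790)
θ=8°: ex = (C−B)/|BC| = (0.3894,0.9211); ey = (-0.9211,0.3894)
θ=8°: P = B + 0.61·ex + 1.05·ey = (3.2315,1.5274)
θ=201°: B = A + 4.00·(cos201°, sin201°) = (-3.7343, -1.4335)
θ=201°: |BD| = 13.8089
θ=201°: circle(B,10.00) ∩ circle(D,10.00): a=6.9045, h=7.2338
θ=201°:   candidates: C₊=(2.3819,6.4780) cross=99.892; C₋=(3.8838,-7.9115) cross=-99.892
θ=201°:   branch + wants cross > 0 → take C=(2.3819,6.4780) (cross=99.892)
θ=201°: ex = (C−B)/|BC| = (0.6116,0.7911); ey = (-0.7911,0.6116)
θ=201°: P = B + 0.61·ex + 1.05·ey = (-4.1919,-0.3087)
θ=269°: B = A + 4.00·(cos269°, sin269°) = (-0.0698, -3.9994)
θ=269°: |BD| = 10.8350
θ=269°: circle(B,10.00) ∩ circle(D,10.00): a=5.4175, h=8.4054
θ=269°:   candidates: C₊=(1.8625,5.8121) cross=91.072; C₋=(8.0677,-9.8115) cross=-91.072
θ=269°:   branch + wants cross > 0 → take C=(1.8625,5.8121) (cross=91.072)
θ=269°: ex = (C−B)/|BC| = (0.1932,0.9812); ey = (-0.9812,0.1932)
θ=269°: P = B + 0.61·ex + 1.05·ey = (-0.9822,-3.1980)
θ=347°: B = A + 4.00·(cos347°, sin347°) = (3.8975, -0.8998)
θ=347°: |BD| = 6.1685
θ=347°: circle(B,10.00) ∩ circle(D,10.00): a=3.0843, h=9.5125
θ=347°:   candidates: C₊=(5.5611,8.9608) cross=58.678; C₋=(8.3363,-9.8606) cross=-58.678
θ=347°:   branch + wants cross > 0 → take C=(5.5611,8.9608) (cross=58.678)
θ=347°: ex = (C−B)/|BC| = (0.1664,0.9861); ey = (-0.9861,0.1664)
θ=347°: P = B + 0.61·ex + 1.05·ey = (2.9636,-0.1236)

θ=8°: 3.23 1.53
θ=201°: -4.19 -0.31
θ=269°: -0.98 -3.20
θ=347°: 2.96 -0.12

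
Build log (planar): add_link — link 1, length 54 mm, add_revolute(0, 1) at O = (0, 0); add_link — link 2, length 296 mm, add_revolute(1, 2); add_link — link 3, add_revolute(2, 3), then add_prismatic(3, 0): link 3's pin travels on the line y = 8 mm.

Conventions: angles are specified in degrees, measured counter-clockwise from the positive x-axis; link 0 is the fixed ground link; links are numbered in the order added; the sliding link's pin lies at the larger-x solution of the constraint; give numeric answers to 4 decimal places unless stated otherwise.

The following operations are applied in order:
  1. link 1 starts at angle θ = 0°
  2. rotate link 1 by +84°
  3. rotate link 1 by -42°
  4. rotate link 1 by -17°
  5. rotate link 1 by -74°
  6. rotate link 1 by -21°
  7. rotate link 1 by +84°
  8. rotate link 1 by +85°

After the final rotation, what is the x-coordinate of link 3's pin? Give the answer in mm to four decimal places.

geometry: r = 54 mm, L = 296 mm, e = 8 mm; θ starts at 0°
rotate link 1 by +84°: θ ← 0° +84° = 84°
rotate link 1 by -42°: θ ← 84° -42° = 42°
rotate link 1 by -17°: θ ← 42° -17° = 25°
rotate link 1 by -74°: θ ← 25° -74° = -49°
rotate link 1 by -21°: θ ← -49° -21° = -70°
rotate link 1 by +84°: θ ← -70° +84° = 14°
rotate link 1 by +85°: θ ← 14° +85° = 99°
crank pin P = (r cos θ, r sin θ) = (-8.447461, 53.335170)
h = r sin θ − e = 53.335170 − 8 = 45.335170
x = r cos θ + √(L² − h²) = -8.447461 + 292.507645 = 284.060184

284.0602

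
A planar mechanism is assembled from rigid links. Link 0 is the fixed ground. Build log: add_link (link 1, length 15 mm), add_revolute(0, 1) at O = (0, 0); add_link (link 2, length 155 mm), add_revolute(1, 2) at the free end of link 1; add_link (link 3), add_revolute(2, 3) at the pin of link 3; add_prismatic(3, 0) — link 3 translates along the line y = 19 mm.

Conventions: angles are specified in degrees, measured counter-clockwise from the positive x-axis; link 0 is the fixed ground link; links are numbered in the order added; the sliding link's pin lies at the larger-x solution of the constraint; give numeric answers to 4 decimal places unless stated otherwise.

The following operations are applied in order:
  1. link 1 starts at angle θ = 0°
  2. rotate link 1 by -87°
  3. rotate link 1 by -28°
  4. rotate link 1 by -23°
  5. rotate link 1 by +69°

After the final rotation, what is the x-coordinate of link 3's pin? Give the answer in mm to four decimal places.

geometry: r = 15 mm, L = 155 mm, e = 19 mm; θ starts at 0°
rotate link 1 by -87°: θ ← 0° -87° = -87°
rotate link 1 by -28°: θ ← -87° -28° = -115°
rotate link 1 by -23°: θ ← -115° -23° = -138°
rotate link 1 by +69°: θ ← -138° +69° = -69°
crank pin P = (r cos θ, r sin θ) = (5.375519, -14.003706)
h = r sin θ − e = -14.003706 − 19 = -33.003706
x = r cos θ + √(L² − h²) = 5.375519 + 151.445552 = 156.821072

156.8211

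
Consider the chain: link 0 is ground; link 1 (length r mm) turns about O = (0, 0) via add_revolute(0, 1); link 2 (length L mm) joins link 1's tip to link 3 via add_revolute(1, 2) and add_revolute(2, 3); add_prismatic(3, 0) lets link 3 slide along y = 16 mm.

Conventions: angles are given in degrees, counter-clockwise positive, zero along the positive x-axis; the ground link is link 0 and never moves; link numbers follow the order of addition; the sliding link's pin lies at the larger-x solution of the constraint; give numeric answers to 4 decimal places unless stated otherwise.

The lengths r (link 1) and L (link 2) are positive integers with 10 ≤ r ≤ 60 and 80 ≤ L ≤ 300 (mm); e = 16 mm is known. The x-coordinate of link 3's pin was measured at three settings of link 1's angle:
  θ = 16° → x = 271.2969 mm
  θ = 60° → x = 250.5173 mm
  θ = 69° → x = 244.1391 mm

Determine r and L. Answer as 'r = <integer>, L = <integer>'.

constraint per measurement: (x − r cos θ)² + (r sin θ − e)² = L²
subtracting the θ₁ and θ₂ equations cancels the r² and L² terms:
r = (x₁² − x₂²) / (2[(x₁cos θ₁ + e sin θ₁) − (x₂cos θ₂ + e sin θ₂)]) = 43.0000 → r = 43
L² = (x₁ − r cos θ₁)² + (r sin θ₁ − e)² = 52900.0216 → L = 230.0000 → L = 230
check at θ₃=69°: x = 244.1391 (printed 244.1391) ✓

r = 43, L = 230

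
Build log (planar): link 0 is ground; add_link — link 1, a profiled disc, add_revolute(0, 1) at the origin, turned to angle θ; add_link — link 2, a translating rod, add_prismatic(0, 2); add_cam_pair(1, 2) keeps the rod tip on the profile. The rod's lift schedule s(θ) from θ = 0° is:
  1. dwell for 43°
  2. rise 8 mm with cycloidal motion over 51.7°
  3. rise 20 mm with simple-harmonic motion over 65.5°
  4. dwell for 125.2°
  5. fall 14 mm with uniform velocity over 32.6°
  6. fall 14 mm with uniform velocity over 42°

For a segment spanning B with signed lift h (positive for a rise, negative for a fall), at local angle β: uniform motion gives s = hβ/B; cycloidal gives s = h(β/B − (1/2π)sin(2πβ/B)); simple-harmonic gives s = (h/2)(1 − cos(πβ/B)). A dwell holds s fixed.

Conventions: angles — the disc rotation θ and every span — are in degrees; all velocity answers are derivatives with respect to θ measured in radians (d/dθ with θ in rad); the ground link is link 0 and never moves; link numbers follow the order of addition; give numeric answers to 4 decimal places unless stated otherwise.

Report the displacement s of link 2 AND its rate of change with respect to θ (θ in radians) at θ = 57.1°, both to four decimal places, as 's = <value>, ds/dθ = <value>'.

seg 1 [0°–43°] dwell: s stays 0.0000
seg 2 [43°–94.7°] cycloidal, h=8: θ=57.1° here. β=14.1, B=51.7. 8·(0.2727 − sin(2π·0.2727)/(2π)) = 0.9215 → s = 0.9215
velocity in seg [43°–94.7°] (cycloidal), θ in radians: β = 14.1° = 0.2461 rad, B = 51.7° = 0.9023 rad; ds/dθ = (h/B)(1 − cos(2πβ/B)) = (8/0.9023)(1 − cos(2π·0.2727)) = 10.127632 mm/rad

s = 0.9215, ds/dθ = 10.1276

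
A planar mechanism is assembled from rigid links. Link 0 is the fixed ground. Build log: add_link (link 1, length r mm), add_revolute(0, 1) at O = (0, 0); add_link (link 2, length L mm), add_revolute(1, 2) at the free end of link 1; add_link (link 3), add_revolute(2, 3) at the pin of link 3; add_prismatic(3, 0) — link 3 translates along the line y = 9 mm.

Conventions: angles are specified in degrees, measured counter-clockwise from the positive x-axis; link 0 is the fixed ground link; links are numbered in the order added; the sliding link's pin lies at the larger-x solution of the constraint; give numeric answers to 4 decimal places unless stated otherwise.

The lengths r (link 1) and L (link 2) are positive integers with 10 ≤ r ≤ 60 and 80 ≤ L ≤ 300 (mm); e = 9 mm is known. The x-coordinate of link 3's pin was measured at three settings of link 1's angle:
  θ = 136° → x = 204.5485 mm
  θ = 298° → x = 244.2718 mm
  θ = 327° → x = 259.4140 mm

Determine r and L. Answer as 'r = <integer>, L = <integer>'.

constraint per measurement: (x − r cos θ)² + (r sin θ − e)² = L²
subtracting the θ₁ and θ₂ equations cancels the r² and L² terms:
r = (x₁² − x₂²) / (2[(x₁cos θ₁ + e sin θ₁) − (x₂cos θ₂ + e sin θ₂)]) = 36.0000 → r = 36
L² = (x₁ − r cos θ₁)² + (r sin θ₁ − e)² = 53361.0214 → L = 231.0000 → L = 231
check at θ₃=327°: x = 259.4140 (printed 259.4140) ✓

r = 36, L = 231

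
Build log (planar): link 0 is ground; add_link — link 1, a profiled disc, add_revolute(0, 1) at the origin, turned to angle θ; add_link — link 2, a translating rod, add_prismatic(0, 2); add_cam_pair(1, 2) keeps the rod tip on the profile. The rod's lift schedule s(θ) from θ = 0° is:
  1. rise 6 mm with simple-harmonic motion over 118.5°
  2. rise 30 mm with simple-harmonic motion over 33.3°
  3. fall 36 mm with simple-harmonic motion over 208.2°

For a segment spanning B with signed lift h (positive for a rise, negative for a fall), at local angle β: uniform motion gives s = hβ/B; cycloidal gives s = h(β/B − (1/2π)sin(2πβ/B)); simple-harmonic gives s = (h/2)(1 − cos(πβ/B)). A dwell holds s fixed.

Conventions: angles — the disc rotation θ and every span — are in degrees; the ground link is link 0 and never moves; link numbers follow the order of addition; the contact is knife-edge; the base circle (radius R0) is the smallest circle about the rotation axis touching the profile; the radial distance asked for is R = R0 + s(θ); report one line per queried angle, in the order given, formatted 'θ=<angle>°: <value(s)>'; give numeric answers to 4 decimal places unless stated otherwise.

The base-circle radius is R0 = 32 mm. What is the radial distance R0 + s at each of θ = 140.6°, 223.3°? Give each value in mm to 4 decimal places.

seg 1 [0°–118.5°] simple-harmonic, h=6: full span → s += 6 → s = 6.0000
seg 2 [118.5°–151.8°] simple-harmonic, h=30: θ=140.6° here. β=22.1, B=33.3. 30/2·(1 − cos(π·0.6637)) = 22.3771 → s = 28.3771
seg 2 [118.5°–151.8°] simple-harmonic, h=30: full span → s += 30 → s = 36.0000
seg 3 [151.8°–360°] simple-harmonic, h=-36: θ=223.3° here. β=71.5, B=208.2. -36/2·(1 − cos(π·0.3434)) = -9.4984 → s = 26.5016
θ=140.6°: R = R0 + s = 32 + 28.3771 = 60.3771
θ=223.3°: R = R0 + s = 32 + 26.5016 = 58.5016

θ=140.6°: 60.3771
θ=223.3°: 58.5016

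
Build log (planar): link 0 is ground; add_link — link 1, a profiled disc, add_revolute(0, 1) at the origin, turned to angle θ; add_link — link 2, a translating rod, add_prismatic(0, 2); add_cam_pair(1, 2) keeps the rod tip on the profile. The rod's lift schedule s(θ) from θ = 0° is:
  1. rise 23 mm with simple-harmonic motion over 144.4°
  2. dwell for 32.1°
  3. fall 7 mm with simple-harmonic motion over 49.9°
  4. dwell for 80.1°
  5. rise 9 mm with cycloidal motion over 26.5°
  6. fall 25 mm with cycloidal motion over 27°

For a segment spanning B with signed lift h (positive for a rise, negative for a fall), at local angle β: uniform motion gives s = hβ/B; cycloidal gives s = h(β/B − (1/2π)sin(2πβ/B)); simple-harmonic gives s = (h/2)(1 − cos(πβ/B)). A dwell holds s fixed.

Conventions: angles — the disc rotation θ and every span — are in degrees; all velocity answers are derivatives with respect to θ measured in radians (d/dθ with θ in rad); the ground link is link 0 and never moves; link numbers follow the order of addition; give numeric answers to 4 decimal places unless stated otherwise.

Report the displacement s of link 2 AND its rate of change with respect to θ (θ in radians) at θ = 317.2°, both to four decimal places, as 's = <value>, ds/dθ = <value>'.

seg 1 [0°–144.4°] simple-harmonic, h=23: full span → s += 23 → s = 23.0000
seg 2 [144.4°–176.5°] dwell: s stays 23.0000
seg 3 [176.5°–226.4°] simple-harmonic, h=-7: full span → s += -7 → s = 16.0000
seg 4 [226.4°–306.5°] dwell: s stays 16.0000
seg 5 [306.5°–333°] cycloidal, h=9: θ=317.2° here. β=10.7, B=26.5. 9·(0.4038 − sin(2π·0.4038)/(2π)) = 2.8197 → s = 18.8197
velocity in seg [306.5°–333°] (cycloidal), θ in radians: β = 10.7° = 0.1868 rad, B = 26.5° = 0.4625 rad; ds/dθ = (h/B)(1 − cos(2πβ/B)) = (9/0.4625)(1 − cos(2π·0.4038)) = 35.468299 mm/rad

s = 18.8197, ds/dθ = 35.4683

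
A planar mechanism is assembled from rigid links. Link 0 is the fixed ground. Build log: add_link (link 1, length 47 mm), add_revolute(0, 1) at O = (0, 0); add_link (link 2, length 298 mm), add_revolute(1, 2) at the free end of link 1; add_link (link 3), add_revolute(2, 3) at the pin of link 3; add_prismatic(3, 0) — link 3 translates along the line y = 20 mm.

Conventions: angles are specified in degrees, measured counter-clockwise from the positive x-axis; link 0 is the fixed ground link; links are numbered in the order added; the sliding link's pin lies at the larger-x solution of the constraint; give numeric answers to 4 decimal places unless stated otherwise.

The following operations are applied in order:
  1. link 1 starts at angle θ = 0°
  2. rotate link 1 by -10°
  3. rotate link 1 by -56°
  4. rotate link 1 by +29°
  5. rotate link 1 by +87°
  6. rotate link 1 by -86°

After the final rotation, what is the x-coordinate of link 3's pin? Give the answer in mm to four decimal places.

geometry: r = 47 mm, L = 298 mm, e = 20 mm; θ starts at 0°
rotate link 1 by -10°: θ ← 0° -10° = -10°
rotate link 1 by -56°: θ ← -10° -56° = -66°
rotate link 1 by +29°: θ ← -66° +29° = -37°
rotate link 1 by +87°: θ ← -37° +87° = 50°
rotate link 1 by -86°: θ ← 50° -86° = -36°
crank pin P = (r cos θ, r sin θ) = (38.023799, -27.625907)
h = r sin θ − e = -27.625907 − 20 = -47.625907
x = r cos θ + √(L² − h²) = 38.023799 + 294.169633 = 332.193432

332.1934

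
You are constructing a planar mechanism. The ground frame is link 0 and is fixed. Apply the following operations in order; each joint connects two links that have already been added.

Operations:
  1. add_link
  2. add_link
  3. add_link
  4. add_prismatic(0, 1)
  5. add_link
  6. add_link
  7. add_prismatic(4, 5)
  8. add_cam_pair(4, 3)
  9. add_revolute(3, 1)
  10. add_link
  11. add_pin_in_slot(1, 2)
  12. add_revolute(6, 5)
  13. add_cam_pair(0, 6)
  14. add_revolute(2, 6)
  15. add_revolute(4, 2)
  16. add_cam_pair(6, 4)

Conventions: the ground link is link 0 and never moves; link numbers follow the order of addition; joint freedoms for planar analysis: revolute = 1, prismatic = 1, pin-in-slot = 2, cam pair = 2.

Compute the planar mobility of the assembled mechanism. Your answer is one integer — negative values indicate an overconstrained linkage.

L=1 J1=0 J2=0
add link → L=2 J1=0 J2=0
add link → L=3 J1=0 J2=0
add link → L=4 J1=0 J2=0
P@0,1 dof=1 J1 → L=4 J1=1 J2=0
add link → L=5 J1=1 J2=0
add link → L=6 J1=1 J2=0
P@4,5 dof=1 J1 → L=6 J1=2 J2=0
C@4,3 dof=2 J2 → L=6 J1=2 J2=1
R@3,1 dof=1 J1 → L=6 J1=3 J2=1
add link → L=7 J1=3 J2=1
PS@1,2 dof=2 J2 → L=7 J1=3 J2=2
R@6,5 dof=1 J1 → L=7 J1=4 J2=2
C@0,6 dof=2 J2 → L=7 J1=4 J2=3
R@2,6 dof=1 J1 → L=7 J1=5 J2=3
R@4,2 dof=1 J1 → L=7 J1=6 J2=3
C@6,4 dof=2 J2 → L=7 J1=6 J2=4
M=3(L−1)−2J1−J2=3·6−2·6−4=2

M = 2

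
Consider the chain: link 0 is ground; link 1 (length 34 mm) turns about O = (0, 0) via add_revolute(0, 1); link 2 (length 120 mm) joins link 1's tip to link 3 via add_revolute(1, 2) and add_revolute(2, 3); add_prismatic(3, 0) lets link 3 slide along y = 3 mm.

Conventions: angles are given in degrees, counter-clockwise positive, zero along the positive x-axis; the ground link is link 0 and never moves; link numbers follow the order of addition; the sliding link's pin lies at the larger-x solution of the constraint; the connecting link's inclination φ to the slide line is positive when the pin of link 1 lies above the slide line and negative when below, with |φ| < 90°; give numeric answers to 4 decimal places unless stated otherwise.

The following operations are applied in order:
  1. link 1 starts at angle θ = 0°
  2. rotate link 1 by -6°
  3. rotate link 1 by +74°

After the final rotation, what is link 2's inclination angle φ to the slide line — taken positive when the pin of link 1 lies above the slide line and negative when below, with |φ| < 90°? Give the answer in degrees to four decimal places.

geometry: r = 34 mm, L = 120 mm, e = 3 mm; θ starts at 0°
rotate link 1 by -6°: θ ← 0° -6° = -6°
rotate link 1 by +74°: θ ← -6° +74° = 68°
h = r sin θ − e = 31.524251 − 3 = 28.524251
sin φ = h / L = 28.524251 / 120 = 0.23770209
φ = arcsin(0.23770209) = 13.750956°

13.7510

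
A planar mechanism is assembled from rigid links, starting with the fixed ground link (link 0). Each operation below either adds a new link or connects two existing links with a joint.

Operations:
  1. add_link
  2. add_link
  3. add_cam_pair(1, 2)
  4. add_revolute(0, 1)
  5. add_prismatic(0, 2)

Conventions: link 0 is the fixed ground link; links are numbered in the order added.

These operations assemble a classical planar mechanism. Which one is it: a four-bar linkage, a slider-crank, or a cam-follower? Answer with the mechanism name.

links: 3 (incl. ground); joints: 1 revolute, 1 prismatic, 1 higher (cam) pair, forming one closed loop
3 links, revolute + prismatic + higher pair in one loop → cam-follower

cam-follower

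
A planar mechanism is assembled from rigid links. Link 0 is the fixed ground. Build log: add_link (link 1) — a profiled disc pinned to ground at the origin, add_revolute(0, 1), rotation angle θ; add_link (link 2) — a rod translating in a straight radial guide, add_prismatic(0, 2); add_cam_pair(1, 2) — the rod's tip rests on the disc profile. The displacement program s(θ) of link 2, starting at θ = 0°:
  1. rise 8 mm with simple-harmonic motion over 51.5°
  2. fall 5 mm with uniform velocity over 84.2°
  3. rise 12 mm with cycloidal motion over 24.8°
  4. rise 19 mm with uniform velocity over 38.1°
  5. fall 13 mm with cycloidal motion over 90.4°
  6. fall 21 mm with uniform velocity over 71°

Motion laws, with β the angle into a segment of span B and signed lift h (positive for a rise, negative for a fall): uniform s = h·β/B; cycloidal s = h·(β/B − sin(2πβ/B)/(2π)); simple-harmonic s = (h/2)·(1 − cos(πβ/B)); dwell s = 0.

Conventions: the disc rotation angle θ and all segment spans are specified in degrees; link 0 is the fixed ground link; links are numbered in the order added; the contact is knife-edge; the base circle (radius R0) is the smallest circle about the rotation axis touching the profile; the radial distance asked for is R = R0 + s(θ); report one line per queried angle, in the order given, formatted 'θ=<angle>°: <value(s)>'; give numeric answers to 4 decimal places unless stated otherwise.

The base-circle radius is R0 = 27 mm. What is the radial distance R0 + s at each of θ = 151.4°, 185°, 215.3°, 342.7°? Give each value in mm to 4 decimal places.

seg 1 [0°–51.5°] simple-harmonic, h=8: full span → s += 8 → s = 8.0000
seg 2 [51.5°–135.7°] uniform, h=-5: full span → s += -5 → s = 3.0000
seg 3 [135.7°–160.5°] cycloidal, h=12: θ=151.4° here. β=15.7, B=24.8. 12·(0.6331 − sin(2π·0.6331)/(2π)) = 9.0139 → s = 12.0139
seg 3 [135.7°–160.5°] cycloidal, h=12: full span → s += 12 → s = 15.0000
seg 4 [160.5°–198.6°] uniform, h=19: θ=185° here. β=24.5, B=38.1. 19·24.5/38.1 = 12.2178 → s = 27.2178
seg 4 [160.5°–198.6°] uniform, h=19: full span → s += 19 → s = 34.0000
seg 5 [198.6°–289°] cycloidal, h=-13: θ=215.3° here. β=16.7, B=90.4. -13·(0.1847 − sin(2π·0.1847)/(2π)) = -0.5041 → s = 33.4959
seg 5 [198.6°–289°] cycloidal, h=-13: full span → s += -13 → s = 21.0000
seg 6 [289°–360°] uniform, h=-21: θ=342.7° here. β=53.7, B=71. -21·53.7/71 = -15.8831 → s = 5.1169
θ=151.4°: R = R0 + s = 27 + 12.0139 = 39.0139
θ=185°: R = R0 + s = 27 + 27.2178 = 54.2178
θ=215.3°: R = R0 + s = 27 + 33.4959 = 60.4959
θ=342.7°: R = R0 + s = 27 + 5.1169 = 32.1169

θ=151.4°: 39.0139
θ=185°: 54.2178
θ=215.3°: 60.4959
θ=342.7°: 32.1169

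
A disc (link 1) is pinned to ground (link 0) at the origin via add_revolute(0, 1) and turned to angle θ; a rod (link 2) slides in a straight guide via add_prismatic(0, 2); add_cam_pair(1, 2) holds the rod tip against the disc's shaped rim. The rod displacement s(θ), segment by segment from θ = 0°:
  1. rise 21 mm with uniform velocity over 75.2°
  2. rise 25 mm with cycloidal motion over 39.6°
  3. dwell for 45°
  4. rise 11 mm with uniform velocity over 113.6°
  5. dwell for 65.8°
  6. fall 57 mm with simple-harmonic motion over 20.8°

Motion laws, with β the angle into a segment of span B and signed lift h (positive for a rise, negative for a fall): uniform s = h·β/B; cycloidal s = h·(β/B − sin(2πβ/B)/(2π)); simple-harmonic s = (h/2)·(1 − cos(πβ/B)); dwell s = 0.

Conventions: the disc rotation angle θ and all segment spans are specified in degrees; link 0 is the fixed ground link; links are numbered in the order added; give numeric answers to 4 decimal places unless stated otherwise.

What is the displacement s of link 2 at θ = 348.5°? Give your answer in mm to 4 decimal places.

segment 1 (0° to 75.2°, uniform, h = 21) is passed completely: s = 0.0000 + (21) = 21.0000
segment 2 (75.2° to 114.8°, cycloidal, h = 25) is passed completely: s = 21.0000 + (25) = 46.0000
segment 3 (114.8° to 159.8°, dwell): s unchanged at 46.0000
segment 4 (159.8° to 273.4°, uniform, h = 11) is passed completely: s = 46.0000 + (11) = 57.0000
segment 5 (273.4° to 339.2°, dwell): s unchanged at 57.0000
θ = 348.5° falls in segment 6 (339.2° to 360°, simple-harmonic, h = -57): β = 348.5 − 339.2 = 9.3°, B = 20.8°; Δs = -57/2·(1 − cos(π·0.4471)) = -23.7867; s = 57.0000 − 23.7867 = 33.2133

33.2133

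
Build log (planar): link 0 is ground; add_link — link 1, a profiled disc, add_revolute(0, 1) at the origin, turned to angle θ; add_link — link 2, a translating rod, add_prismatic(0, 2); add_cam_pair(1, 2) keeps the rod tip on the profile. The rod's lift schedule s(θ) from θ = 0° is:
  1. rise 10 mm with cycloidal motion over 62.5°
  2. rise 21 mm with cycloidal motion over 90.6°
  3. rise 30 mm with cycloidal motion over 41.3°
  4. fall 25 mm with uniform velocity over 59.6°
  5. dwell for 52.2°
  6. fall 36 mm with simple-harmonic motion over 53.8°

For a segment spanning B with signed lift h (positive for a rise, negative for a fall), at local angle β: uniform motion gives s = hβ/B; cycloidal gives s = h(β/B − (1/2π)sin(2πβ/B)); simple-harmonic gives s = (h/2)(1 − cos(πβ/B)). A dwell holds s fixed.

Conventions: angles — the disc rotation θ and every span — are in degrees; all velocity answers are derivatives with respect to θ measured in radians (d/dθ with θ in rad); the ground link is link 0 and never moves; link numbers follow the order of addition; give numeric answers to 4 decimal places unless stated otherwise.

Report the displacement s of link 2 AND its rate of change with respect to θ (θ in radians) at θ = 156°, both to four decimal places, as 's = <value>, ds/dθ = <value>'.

seg 1 [0°–62.5°] cycloidal, h=10: full span → s += 10 → s = 10.0000
seg 2 [62.5°–153.1°] cycloidal, h=21: full span → s += 21 → s = 31.0000
seg 3 [153.1°–194.4°] cycloidal, h=30: θ=156° here. β=2.9, B=41.3. 30·(0.0702 − sin(2π·0.0702)/(2π)) = 0.0677 → s = 31.0677
velocity in seg [153.1°–194.4°] (cycloidal), θ in radians: β = 2.9° = 0.0506 rad, B = 41.3° = 0.7208 rad; ds/dθ = (h/B)(1 − cos(2πβ/B)) = (30/0.7208)(1 − cos(2π·0.0702)) = 3.985322 mm/rad

s = 31.0677, ds/dθ = 3.9853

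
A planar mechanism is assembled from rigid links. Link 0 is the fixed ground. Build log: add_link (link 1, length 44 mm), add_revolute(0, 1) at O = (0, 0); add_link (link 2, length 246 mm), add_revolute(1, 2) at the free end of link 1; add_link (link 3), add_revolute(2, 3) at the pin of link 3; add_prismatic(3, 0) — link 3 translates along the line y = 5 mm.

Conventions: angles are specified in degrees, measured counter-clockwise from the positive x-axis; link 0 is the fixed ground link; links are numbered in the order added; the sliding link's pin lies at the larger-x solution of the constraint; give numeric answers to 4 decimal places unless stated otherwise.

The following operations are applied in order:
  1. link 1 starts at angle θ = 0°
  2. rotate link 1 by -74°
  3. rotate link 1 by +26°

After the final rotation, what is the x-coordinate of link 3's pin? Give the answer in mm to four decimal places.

geometry: r = 44 mm, L = 246 mm, e = 5 mm; θ starts at 0°
rotate link 1 by -74°: θ ← 0° -74° = -74°
rotate link 1 by +26°: θ ← -74° +26° = -48°
crank pin P = (r cos θ, r sin θ) = (29.441747, -32.698372)
h = r sin θ − e = -32.698372 − 5 = -37.698372
x = r cos θ + √(L² − h²) = 29.441747 + 243.094288 = 272.536034

272.5360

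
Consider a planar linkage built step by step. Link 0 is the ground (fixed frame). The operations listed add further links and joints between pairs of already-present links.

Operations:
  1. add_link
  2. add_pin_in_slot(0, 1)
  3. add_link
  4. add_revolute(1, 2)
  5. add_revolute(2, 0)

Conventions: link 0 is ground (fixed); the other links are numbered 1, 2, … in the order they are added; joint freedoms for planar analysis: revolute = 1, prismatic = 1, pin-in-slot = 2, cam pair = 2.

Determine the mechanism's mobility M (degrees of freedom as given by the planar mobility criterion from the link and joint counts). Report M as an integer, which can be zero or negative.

(L,J1,J2)=(1,0,0); link0 fixed
link1: (2,0,0)
PS 0-1 [J2]: (2,0,1)
link2: (3,0,1)
R 1-2 [J1]: (3,1,1)
R 2-0 [J1]: (3,2,1)
Grübler: 3·2 − 2·2 − 1 = 1

M = 1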